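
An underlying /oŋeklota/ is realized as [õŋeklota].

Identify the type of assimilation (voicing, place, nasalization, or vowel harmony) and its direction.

nasalization, regressive

/o/→[õ].
Each target copies a feature from the following segment, so the direction is regressive.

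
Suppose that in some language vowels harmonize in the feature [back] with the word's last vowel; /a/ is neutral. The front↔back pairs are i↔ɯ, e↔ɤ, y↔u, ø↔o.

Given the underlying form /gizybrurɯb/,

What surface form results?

[gɯzubrurɯb]

/i/ harmonizes with /ɯ/ ([+back]) → [ɯ]
/y/ harmonizes with /ɯ/ ([+back]) → [u]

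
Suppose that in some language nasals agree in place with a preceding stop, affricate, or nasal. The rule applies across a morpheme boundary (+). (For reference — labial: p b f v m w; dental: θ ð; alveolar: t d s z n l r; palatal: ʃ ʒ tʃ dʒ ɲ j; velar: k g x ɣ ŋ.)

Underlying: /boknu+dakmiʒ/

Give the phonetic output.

[bokŋu+dakŋiʒ]

/n/ after /k/ (velar) → [ŋ]
/m/ after /k/ (velar) → [ŋ]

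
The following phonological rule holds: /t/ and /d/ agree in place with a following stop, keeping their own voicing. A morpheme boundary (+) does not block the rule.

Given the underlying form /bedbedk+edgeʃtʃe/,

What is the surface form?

[bebbegk+eggeʃtʃe]

/d/ before /b/ (labial) → [b]
/d/ before /k/ (velar) → [g]
/d/ before /g/ (velar) → [g]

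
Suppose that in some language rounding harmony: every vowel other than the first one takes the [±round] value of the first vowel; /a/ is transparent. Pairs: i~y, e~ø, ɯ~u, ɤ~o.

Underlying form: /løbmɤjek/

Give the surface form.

/ɤ/ harmonizes with /ø/ ([+round]) → [o]
/e/ harmonizes with /ø/ ([+round]) → [ø]

[løbmojøk]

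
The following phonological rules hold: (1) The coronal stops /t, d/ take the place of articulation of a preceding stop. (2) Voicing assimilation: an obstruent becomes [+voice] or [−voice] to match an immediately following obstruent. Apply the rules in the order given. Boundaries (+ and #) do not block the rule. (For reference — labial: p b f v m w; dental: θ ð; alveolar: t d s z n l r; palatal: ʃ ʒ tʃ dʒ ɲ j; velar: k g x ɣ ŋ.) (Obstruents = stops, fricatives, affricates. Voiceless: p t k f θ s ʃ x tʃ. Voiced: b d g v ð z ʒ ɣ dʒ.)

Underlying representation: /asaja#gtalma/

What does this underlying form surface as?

Rule 1: /t/ after /g/ (velar) → [k]
After rule 1: asaja#gkalma
Rule 2: /g/ before /k/ (voiceless) → [k]

[asaja#kkalma]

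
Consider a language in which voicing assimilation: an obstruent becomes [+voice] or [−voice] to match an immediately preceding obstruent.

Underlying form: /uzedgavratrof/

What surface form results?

[uzedgavratrof]

no segment meets the rule's conditions; no change.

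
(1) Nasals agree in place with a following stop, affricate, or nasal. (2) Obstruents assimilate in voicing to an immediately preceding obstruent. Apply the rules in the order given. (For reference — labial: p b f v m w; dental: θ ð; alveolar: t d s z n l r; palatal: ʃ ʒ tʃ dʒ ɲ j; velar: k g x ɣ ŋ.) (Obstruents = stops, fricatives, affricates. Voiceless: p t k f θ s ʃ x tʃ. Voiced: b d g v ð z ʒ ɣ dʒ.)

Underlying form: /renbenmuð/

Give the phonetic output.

[rembemmuð]

Rule 1: /n/ before /b/ (labial) → [m]
Rule 1: /n/ before /m/ (labial) → [m]
After rule 1: rembemmuð
Rule 2: no segment meets the rule's conditions; no change.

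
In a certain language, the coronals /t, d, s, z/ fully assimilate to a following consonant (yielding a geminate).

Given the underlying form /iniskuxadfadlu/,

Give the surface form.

/s/ before /k/ → [k] (total assimilation)
/d/ before /f/ → [f] (total assimilation)
/d/ before /l/ → [l] (total assimilation)

[inikkuxaffallu]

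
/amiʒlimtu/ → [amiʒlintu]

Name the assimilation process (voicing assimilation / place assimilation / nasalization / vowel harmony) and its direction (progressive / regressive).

place assimilation, regressive

/m/→[n].
Each target copies a feature from the following segment, so the direction is regressive.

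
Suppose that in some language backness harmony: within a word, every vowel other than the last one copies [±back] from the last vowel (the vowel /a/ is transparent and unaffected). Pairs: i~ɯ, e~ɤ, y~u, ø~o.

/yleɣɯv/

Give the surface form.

/y/ harmonizes with /ɯ/ ([+back]) → [u]
/e/ harmonizes with /ɯ/ ([+back]) → [ɤ]

[ulɤɣɯv]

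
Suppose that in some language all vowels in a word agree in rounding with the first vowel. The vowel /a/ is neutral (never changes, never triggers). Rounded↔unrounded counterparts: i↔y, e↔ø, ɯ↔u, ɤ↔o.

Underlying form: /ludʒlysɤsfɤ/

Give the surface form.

/ɤ/ harmonizes with /u/ ([+round]) → [o]
/ɤ/ harmonizes with /u/ ([+round]) → [o]

[ludʒlysosfo]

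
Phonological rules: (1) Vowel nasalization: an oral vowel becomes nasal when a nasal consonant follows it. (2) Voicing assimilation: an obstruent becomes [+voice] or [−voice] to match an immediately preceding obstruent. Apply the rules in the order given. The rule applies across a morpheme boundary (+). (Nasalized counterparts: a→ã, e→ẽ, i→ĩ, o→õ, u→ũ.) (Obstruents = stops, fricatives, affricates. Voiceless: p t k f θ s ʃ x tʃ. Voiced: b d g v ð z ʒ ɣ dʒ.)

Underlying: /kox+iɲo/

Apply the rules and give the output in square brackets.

Rule 1: /i/ before nasal /ɲ/ → [ĩ]
After rule 1: kox+ĩɲo
Rule 2: no segment meets the rule's conditions; no change.

[kox+ĩɲo]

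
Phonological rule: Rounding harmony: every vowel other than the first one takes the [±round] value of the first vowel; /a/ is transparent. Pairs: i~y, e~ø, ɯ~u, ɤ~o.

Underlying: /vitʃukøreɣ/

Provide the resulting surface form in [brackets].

/u/ harmonizes with /i/ ([-round]) → [ɯ]
/ø/ harmonizes with /i/ ([-round]) → [e]

[vitʃɯkereɣ]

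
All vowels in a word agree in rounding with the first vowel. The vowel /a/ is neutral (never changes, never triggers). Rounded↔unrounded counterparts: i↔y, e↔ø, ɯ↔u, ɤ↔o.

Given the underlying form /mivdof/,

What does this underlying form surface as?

[mivdɤf]

/o/ harmonizes with /i/ ([-round]) → [ɤ]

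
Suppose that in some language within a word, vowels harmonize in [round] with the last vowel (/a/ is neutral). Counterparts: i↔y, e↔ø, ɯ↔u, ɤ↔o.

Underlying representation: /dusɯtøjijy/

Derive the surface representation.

[dusutøjyjy]

/ɯ/ harmonizes with /y/ ([+round]) → [u]
/i/ harmonizes with /y/ ([+round]) → [y]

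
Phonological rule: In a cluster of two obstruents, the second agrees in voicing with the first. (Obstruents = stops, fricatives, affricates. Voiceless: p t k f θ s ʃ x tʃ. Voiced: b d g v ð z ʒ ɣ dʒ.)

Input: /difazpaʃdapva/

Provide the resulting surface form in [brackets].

[difazbaʃtapfa]

/p/ after /z/ (voiced) → [b]
/d/ after /ʃ/ (voiceless) → [t]
/v/ after /p/ (voiceless) → [f]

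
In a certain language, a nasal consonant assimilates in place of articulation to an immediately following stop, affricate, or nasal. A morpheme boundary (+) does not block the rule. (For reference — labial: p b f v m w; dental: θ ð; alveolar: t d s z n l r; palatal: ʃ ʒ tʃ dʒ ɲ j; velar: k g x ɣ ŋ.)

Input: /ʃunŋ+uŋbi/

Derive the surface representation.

/n/ before /ŋ/ (velar) → [ŋ]
/ŋ/ before /b/ (labial) → [m]

[ʃuŋŋ+umbi]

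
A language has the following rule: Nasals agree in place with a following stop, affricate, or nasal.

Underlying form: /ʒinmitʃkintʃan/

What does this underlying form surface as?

/n/ before /m/ (labial) → [m]
/n/ before /tʃ/ (palatal) → [ɲ]

[ʒimmitʃkiɲtʃan]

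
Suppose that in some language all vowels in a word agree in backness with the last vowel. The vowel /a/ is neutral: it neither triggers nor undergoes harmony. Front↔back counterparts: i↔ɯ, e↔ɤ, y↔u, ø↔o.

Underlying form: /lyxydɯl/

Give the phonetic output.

[luxudɯl]

/y/ harmonizes with /ɯ/ ([+back]) → [u]
/y/ harmonizes with /ɯ/ ([+back]) → [u]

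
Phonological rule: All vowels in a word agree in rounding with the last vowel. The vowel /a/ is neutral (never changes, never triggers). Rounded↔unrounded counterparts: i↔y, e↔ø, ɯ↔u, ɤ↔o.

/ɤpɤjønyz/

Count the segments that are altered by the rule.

/ɤ/ harmonizes with /y/ ([+round]) → [o]
/ɤ/ harmonizes with /y/ ([+round]) → [o]
2 segments change.

2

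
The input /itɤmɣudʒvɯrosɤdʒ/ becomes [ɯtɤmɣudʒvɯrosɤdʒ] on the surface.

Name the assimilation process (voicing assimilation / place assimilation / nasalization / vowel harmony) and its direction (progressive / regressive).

vowel harmony, regressive

/i/→[ɯ].
Vowels agree with the last vowel, so the harmony is regressive.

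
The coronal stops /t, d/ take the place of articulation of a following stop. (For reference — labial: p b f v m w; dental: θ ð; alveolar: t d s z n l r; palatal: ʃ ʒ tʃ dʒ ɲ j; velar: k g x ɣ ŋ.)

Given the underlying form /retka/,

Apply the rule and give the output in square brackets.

[rekka]

/t/ before /k/ (velar) → [k]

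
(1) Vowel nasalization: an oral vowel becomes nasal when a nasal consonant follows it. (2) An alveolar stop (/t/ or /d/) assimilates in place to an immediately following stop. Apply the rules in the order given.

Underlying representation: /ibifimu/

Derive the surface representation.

Rule 1: /i/ before nasal /m/ → [ĩ]
After rule 1: ibifĩmu
Rule 2: no segment meets the rule's conditions; no change.

[ibifĩmu]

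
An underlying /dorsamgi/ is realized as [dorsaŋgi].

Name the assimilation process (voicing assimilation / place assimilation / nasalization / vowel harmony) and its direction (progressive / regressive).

place assimilation, regressive

/m/→[ŋ].
Each target copies a feature from the following segment, so the direction is regressive.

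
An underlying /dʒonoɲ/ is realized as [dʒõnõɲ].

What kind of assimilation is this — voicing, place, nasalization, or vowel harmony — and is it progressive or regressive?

nasalization, regressive

/o/→[õ] /o/→[õ].
Each target copies a feature from the following segment, so the direction is regressive.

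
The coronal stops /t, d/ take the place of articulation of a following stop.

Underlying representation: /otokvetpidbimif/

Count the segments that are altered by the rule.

/t/ before /p/ (labial) → [p]
/d/ before /b/ (labial) → [b]
2 segments change.

2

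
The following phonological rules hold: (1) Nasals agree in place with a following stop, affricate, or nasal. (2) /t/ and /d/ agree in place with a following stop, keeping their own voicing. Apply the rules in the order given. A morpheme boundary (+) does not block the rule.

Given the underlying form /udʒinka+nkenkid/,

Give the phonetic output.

Rule 1: /n/ before /k/ (velar) → [ŋ]
Rule 1: /n/ before /k/ (velar) → [ŋ]
Rule 1: /n/ before /k/ (velar) → [ŋ]
After rule 1: udʒiŋka+ŋkeŋkid
Rule 2: no segment meets the rule's conditions; no change.

[udʒiŋka+ŋkeŋkid]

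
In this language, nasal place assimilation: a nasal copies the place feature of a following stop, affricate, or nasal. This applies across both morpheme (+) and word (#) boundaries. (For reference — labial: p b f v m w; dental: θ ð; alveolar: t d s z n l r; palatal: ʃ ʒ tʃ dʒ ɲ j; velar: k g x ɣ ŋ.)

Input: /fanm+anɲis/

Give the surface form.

[famm+aɲɲis]

/n/ before /m/ (labial) → [m]
/n/ before /ɲ/ (palatal) → [ɲ]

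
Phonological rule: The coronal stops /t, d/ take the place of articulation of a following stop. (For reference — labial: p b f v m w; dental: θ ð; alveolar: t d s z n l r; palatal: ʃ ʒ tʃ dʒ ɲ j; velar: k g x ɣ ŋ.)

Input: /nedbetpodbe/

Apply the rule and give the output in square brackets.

[nebbeppobbe]

/d/ before /b/ (labial) → [b]
/t/ before /p/ (labial) → [p]
/d/ before /b/ (labial) → [b]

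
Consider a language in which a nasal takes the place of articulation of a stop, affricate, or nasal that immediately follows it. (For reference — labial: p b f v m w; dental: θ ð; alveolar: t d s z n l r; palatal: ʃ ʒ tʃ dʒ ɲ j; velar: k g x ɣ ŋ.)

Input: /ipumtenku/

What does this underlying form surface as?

/m/ before /t/ (alveolar) → [n]
/n/ before /k/ (velar) → [ŋ]

[ipunteŋku]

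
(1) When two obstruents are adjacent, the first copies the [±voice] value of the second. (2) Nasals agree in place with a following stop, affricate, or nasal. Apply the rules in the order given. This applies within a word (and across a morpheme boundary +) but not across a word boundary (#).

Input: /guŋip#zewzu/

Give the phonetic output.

Rule 1: no segment meets the rule's conditions; no change.
After rule 1: guŋip#zewzu
Rule 2: no segment meets the rule's conditions; no change.

[guŋip#zewzu]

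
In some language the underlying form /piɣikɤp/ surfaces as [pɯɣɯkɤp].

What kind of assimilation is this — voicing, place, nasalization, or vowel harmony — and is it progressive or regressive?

/i/→[ɯ] /i/→[ɯ].
Vowels agree with the last vowel, so the harmony is regressive.

vowel harmony, regressive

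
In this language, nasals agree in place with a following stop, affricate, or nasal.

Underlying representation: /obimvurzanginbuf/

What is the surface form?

/n/ before /g/ (velar) → [ŋ]
/n/ before /b/ (labial) → [m]

[obimvurzaŋgimbuf]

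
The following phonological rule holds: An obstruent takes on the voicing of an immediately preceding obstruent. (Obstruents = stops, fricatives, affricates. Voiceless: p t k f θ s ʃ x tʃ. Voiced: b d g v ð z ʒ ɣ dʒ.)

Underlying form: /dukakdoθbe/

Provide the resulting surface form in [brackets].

[dukaktoθpe]

/d/ after /k/ (voiceless) → [t]
/b/ after /θ/ (voiceless) → [p]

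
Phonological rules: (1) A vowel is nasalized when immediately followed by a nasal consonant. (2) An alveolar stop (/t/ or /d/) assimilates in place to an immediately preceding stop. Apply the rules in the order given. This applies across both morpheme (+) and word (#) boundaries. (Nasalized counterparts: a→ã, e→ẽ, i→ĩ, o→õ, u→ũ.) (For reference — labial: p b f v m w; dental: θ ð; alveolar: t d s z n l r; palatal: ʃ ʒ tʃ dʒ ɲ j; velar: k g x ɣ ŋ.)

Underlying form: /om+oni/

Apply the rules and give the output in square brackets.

Rule 1: /o/ before nasal /m/ → [õ]
Rule 1: /o/ before nasal /n/ → [õ]
After rule 1: õm+õni
Rule 2: no segment meets the rule's conditions; no change.

[õm+õni]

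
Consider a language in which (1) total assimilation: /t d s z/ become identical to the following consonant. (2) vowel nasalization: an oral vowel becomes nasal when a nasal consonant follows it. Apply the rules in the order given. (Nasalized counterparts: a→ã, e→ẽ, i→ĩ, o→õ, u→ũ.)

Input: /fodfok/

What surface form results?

[foffok]

Rule 1: /d/ before /f/ → [f] (total assimilation)
After rule 1: foffok
Rule 2: no segment meets the rule's conditions; no change.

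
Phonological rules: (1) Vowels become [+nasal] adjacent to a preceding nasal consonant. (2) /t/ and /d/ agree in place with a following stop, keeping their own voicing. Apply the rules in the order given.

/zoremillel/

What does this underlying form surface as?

[zoremĩllel]

Rule 1: /i/ after nasal /m/ → [ĩ]
After rule 1: zoremĩllel
Rule 2: no segment meets the rule's conditions; no change.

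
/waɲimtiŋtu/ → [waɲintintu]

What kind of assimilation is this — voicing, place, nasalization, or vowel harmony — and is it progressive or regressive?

place assimilation, regressive

/m/→[n] /ŋ/→[n].
Each target copies a feature from the following segment, so the direction is regressive.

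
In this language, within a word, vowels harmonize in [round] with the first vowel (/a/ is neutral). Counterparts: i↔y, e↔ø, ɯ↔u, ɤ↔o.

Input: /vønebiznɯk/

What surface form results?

/e/ harmonizes with /ø/ ([+round]) → [ø]
/i/ harmonizes with /ø/ ([+round]) → [y]
/ɯ/ harmonizes with /ø/ ([+round]) → [u]

[vønøbyznuk]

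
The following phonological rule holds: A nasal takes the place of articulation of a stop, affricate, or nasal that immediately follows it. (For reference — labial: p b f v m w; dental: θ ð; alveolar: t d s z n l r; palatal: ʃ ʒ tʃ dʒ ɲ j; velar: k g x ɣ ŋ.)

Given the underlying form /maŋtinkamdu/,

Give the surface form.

/ŋ/ before /t/ (alveolar) → [n]
/n/ before /k/ (velar) → [ŋ]
/m/ before /d/ (alveolar) → [n]

[mantiŋkandu]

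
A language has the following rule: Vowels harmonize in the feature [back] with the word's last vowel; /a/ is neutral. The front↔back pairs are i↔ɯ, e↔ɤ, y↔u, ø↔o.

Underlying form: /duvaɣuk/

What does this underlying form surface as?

no segment meets the rule's conditions; no change.

[duvaɣuk]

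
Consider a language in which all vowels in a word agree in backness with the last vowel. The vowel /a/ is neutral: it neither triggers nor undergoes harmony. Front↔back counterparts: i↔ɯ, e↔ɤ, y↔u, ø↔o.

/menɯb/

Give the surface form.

/e/ harmonizes with /ɯ/ ([+back]) → [ɤ]

[mɤnɯb]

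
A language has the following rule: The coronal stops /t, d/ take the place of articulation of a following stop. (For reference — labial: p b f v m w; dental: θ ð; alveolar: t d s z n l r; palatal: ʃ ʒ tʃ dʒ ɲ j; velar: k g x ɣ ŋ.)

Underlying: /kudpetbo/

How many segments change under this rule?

2

/d/ before /p/ (labial) → [b]
/t/ before /b/ (labial) → [p]
2 segments change.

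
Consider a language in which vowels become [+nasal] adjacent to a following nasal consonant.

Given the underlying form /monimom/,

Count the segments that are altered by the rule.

3

/o/ before nasal /n/ → [õ]
/i/ before nasal /m/ → [ĩ]
/o/ before nasal /m/ → [õ]
3 segments change.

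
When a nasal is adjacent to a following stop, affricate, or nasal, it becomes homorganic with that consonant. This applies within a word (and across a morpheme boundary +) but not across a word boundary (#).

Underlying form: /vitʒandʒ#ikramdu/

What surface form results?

/n/ before /dʒ/ (palatal) → [ɲ]
/m/ before /d/ (alveolar) → [n]

[vitʒaɲdʒ#ikrandu]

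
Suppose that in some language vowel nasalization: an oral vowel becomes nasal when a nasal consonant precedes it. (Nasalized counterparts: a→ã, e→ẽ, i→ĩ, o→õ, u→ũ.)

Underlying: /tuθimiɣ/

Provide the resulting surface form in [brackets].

[tuθimĩɣ]

/i/ after nasal /m/ → [ĩ]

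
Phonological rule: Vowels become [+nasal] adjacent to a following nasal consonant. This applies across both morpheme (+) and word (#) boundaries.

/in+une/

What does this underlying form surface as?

/i/ before nasal /n/ → [ĩ]
/u/ before nasal /n/ → [ũ]

[ĩn+ũne]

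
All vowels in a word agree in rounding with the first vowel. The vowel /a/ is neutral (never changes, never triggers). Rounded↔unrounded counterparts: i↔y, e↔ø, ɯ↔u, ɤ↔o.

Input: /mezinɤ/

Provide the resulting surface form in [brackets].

no segment meets the rule's conditions; no change.

[mezinɤ]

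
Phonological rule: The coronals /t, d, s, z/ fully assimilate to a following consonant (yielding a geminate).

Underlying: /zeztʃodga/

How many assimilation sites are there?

2

/z/ before /tʃ/ → [tʃ] (total assimilation)
/d/ before /g/ → [g] (total assimilation)
2 segments change.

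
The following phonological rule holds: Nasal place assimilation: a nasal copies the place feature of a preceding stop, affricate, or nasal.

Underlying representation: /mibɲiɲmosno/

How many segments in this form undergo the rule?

/ɲ/ after /b/ (labial) → [m]
/m/ after /ɲ/ (palatal) → [ɲ]
2 segments change.

2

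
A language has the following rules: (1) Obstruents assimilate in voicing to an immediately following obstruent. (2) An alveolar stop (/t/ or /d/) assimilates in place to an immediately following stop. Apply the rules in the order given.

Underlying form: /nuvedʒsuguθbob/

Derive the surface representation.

Rule 1: /dʒ/ before /s/ (voiceless) → [tʃ]
Rule 1: /θ/ before /b/ (voiced) → [ð]
After rule 1: nuvetʃsuguðbob
Rule 2: no segment meets the rule's conditions; no change.

[nuvetʃsuguðbob]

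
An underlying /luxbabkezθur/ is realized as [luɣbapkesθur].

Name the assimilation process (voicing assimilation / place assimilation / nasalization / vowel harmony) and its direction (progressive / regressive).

voicing assimilation, regressive

/x/→[ɣ] /b/→[p] /z/→[s].
Each target copies a feature from the following segment, so the direction is regressive.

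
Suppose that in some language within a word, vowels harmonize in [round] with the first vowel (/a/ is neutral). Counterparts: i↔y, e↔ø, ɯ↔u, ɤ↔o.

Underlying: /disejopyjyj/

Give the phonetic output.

[disejɤpijij]

/o/ harmonizes with /i/ ([-round]) → [ɤ]
/y/ harmonizes with /i/ ([-round]) → [i]
/y/ harmonizes with /i/ ([-round]) → [i]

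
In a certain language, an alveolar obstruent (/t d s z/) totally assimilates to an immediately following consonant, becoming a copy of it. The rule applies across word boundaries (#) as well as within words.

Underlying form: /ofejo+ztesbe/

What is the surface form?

/z/ before /t/ → [t] (total assimilation)
/s/ before /b/ → [b] (total assimilation)

[ofejo+ttebbe]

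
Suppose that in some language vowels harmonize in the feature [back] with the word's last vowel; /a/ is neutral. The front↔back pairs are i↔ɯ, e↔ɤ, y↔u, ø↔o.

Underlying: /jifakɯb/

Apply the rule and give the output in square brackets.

[jɯfakɯb]

/i/ harmonizes with /ɯ/ ([+back]) → [ɯ]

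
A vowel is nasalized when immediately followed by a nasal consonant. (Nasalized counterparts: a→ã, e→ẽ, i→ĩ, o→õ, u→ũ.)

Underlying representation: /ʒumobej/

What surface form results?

/u/ before nasal /m/ → [ũ]

[ʒũmobej]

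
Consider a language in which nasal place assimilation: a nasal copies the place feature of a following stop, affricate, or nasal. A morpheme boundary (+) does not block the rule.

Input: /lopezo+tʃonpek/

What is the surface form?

[lopezo+tʃompek]

/n/ before /p/ (labial) → [m]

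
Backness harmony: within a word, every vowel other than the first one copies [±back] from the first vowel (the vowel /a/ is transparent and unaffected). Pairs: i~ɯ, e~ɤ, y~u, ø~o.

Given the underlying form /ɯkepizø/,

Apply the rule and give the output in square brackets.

/e/ harmonizes with /ɯ/ ([+back]) → [ɤ]
/i/ harmonizes with /ɯ/ ([+back]) → [ɯ]
/ø/ harmonizes with /ɯ/ ([+back]) → [o]

[ɯkɤpɯzo]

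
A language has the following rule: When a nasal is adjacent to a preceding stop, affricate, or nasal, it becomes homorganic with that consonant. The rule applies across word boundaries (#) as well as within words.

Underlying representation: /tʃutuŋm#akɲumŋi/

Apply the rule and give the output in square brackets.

[tʃutuŋŋ#akŋummi]

/m/ after /ŋ/ (velar) → [ŋ]
/ɲ/ after /k/ (velar) → [ŋ]
/ŋ/ after /m/ (labial) → [m]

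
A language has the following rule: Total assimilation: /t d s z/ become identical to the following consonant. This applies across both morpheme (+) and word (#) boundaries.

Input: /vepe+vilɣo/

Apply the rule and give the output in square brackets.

no segment meets the rule's conditions; no change.

[vepe+vilɣo]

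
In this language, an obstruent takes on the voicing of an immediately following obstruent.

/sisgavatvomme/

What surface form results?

/s/ before /g/ (voiced) → [z]
/t/ before /v/ (voiced) → [d]

[sizgavadvomme]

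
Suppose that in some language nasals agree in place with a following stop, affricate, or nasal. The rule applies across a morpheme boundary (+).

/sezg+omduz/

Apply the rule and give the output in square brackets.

[sezg+onduz]

/m/ before /d/ (alveolar) → [n]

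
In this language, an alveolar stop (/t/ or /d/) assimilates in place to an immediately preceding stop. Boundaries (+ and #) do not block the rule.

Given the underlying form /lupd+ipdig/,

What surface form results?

/d/ after /p/ (labial) → [b]
/d/ after /p/ (labial) → [b]

[lupb+ipbig]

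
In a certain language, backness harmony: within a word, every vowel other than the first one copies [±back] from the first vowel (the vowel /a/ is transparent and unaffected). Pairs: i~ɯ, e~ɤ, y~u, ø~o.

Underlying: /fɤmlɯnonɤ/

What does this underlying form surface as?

[fɤmlɯnonɤ]

no segment meets the rule's conditions; no change.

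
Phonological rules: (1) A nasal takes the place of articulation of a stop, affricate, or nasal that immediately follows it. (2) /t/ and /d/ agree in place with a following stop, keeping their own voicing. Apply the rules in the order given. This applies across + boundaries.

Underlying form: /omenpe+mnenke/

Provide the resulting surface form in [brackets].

[omempe+nneŋke]

Rule 1: /n/ before /p/ (labial) → [m]
Rule 1: /m/ before /n/ (alveolar) → [n]
Rule 1: /n/ before /k/ (velar) → [ŋ]
After rule 1: omempe+nneŋke
Rule 2: no segment meets the rule's conditions; no change.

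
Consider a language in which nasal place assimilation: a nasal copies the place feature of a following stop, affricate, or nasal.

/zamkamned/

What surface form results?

/m/ before /k/ (velar) → [ŋ]
/m/ before /n/ (alveolar) → [n]

[zaŋkanned]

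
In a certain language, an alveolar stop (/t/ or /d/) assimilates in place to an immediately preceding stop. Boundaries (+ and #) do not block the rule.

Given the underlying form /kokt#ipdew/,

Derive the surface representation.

/t/ after /k/ (velar) → [k]
/d/ after /p/ (labial) → [b]

[kokk#ipbew]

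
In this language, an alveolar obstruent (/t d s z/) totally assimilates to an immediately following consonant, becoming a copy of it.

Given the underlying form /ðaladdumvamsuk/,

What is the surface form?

no segment meets the rule's conditions; no change.

[ðaladdumvamsuk]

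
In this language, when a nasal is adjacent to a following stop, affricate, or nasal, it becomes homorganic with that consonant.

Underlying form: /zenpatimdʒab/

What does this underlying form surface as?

[zempatiɲdʒab]

/n/ before /p/ (labial) → [m]
/m/ before /dʒ/ (palatal) → [ɲ]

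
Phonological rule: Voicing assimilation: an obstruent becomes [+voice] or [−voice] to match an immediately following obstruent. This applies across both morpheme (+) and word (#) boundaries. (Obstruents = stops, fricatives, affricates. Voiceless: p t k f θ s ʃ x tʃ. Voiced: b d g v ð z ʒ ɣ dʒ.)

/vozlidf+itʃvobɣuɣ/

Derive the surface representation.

/d/ before /f/ (voiceless) → [t]
/tʃ/ before /v/ (voiced) → [dʒ]

[vozlitf+idʒvobɣuɣ]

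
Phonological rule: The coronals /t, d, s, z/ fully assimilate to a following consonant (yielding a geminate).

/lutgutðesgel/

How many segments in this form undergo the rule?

/t/ before /g/ → [g] (total assimilation)
/t/ before /ð/ → [ð] (total assimilation)
/s/ before /g/ → [g] (total assimilation)
3 segments change.

3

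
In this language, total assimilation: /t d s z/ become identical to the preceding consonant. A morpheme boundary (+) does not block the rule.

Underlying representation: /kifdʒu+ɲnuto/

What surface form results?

[kifdʒu+ɲnuto]

no segment meets the rule's conditions; no change.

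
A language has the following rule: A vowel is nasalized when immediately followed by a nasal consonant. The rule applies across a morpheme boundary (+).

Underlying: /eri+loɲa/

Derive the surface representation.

/o/ before nasal /ɲ/ → [õ]

[eri+lõɲa]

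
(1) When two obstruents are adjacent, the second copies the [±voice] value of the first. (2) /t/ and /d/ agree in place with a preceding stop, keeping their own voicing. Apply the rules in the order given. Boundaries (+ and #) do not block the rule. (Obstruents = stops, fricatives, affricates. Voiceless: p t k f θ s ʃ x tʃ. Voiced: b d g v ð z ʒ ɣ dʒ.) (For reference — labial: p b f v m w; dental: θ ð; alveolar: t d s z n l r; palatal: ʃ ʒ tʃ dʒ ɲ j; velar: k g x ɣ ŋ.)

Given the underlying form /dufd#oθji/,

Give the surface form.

Rule 1: /d/ after /f/ (voiceless) → [t]
After rule 1: duft#oθji
Rule 2: no segment meets the rule's conditions; no change.

[duft#oθji]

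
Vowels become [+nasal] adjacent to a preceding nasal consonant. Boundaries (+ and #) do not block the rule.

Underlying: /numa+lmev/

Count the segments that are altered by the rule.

3

/u/ after nasal /n/ → [ũ]
/a/ after nasal /m/ → [ã]
/e/ after nasal /m/ → [ẽ]
3 segments change.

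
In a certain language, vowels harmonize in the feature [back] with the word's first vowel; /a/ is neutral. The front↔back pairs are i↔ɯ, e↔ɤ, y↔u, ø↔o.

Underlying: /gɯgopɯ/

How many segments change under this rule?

No segment meets the rule's conditions.

0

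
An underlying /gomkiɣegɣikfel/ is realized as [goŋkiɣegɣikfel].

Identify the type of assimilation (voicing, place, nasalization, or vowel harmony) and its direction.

place assimilation, regressive

/m/→[ŋ].
Each target copies a feature from the following segment, so the direction is regressive.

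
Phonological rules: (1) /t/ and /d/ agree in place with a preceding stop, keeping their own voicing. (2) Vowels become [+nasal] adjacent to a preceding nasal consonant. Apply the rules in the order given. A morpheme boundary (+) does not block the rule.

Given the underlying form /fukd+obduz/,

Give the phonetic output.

Rule 1: /d/ after /k/ (velar) → [g]
Rule 1: /d/ after /b/ (labial) → [b]
After rule 1: fukg+obbuz
Rule 2: no segment meets the rule's conditions; no change.

[fukg+obbuz]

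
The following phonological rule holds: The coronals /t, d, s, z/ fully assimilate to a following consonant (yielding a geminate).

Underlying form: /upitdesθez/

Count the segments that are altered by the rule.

/t/ before /d/ → [d] (total assimilation)
/s/ before /θ/ → [θ] (total assimilation)
2 segments change.

2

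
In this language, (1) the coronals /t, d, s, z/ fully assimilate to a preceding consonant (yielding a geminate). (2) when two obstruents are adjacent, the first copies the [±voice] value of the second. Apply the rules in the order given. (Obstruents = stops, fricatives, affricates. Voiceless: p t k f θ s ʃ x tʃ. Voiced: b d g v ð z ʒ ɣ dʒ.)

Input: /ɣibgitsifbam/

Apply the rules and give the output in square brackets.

Rule 1: /s/ after /t/ → [t] (total assimilation)
After rule 1: ɣibgittifbam
Rule 2: /f/ before /b/ (voiced) → [v]

[ɣibgittivbam]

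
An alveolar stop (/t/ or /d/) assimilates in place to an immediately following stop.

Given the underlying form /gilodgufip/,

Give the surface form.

/d/ before /g/ (velar) → [g]

[giloggufip]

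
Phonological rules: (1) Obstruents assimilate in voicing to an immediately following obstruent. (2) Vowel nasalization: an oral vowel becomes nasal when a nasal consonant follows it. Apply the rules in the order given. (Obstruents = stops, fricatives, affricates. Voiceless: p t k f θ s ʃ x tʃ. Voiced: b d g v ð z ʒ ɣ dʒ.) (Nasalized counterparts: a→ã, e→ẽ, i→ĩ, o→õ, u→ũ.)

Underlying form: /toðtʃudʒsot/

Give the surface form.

Rule 1: /ð/ before /tʃ/ (voiceless) → [θ]
Rule 1: /dʒ/ before /s/ (voiceless) → [tʃ]
After rule 1: toθtʃutʃsot
Rule 2: no segment meets the rule's conditions; no change.

[toθtʃutʃsot]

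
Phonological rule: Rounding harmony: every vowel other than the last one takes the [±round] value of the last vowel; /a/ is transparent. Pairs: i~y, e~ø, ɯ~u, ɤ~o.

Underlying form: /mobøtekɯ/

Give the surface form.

[mɤbetekɯ]

/o/ harmonizes with /ɯ/ ([-round]) → [ɤ]
/ø/ harmonizes with /ɯ/ ([-round]) → [e]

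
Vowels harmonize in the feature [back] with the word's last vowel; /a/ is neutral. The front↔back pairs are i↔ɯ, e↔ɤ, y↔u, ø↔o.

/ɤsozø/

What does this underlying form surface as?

/ɤ/ harmonizes with /ø/ ([-back]) → [e]
/o/ harmonizes with /ø/ ([-back]) → [ø]

[esøzø]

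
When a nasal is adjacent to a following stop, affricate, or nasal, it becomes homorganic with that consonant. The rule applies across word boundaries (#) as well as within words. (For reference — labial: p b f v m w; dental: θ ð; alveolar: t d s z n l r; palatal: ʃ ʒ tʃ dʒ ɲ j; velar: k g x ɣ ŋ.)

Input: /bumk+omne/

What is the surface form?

[buŋk+onne]

/m/ before /k/ (velar) → [ŋ]
/m/ before /n/ (alveolar) → [n]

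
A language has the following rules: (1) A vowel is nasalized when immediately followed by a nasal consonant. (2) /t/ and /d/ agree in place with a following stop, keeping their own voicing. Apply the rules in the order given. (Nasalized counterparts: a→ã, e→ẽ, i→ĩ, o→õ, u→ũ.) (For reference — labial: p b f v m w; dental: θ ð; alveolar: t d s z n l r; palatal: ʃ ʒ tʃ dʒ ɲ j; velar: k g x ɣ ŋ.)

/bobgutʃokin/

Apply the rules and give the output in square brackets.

Rule 1: /i/ before nasal /n/ → [ĩ]
After rule 1: bobgutʃokĩn
Rule 2: no segment meets the rule's conditions; no change.

[bobgutʃokĩn]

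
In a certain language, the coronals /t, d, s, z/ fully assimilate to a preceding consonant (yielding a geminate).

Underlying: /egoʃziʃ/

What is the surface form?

/z/ after /ʃ/ → [ʃ] (total assimilation)

[egoʃʃiʃ]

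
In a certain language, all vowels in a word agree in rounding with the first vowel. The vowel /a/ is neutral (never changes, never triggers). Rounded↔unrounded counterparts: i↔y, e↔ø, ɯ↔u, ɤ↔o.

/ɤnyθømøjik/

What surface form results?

[ɤniθemejik]

/y/ harmonizes with /ɤ/ ([-round]) → [i]
/ø/ harmonizes with /ɤ/ ([-round]) → [e]
/ø/ harmonizes with /ɤ/ ([-round]) → [e]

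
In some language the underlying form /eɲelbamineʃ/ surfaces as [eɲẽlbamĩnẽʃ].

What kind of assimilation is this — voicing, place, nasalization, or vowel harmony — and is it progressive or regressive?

/e/→[ẽ] /i/→[ĩ] /e/→[ẽ].
Each target copies a feature from the preceding segment, so the direction is progressive.

nasalization, progressive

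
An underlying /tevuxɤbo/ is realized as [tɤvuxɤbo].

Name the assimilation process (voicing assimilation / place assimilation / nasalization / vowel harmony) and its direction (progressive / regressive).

vowel harmony, regressive

/e/→[ɤ].
Vowels agree with the last vowel, so the harmony is regressive.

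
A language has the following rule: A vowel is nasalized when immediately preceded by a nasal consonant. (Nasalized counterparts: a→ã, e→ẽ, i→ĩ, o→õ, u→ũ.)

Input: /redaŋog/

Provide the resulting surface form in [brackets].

/o/ after nasal /ŋ/ → [õ]

[redaŋõg]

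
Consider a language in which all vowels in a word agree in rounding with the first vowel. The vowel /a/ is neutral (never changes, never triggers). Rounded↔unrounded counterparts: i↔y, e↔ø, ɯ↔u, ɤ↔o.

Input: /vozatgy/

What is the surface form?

[vozatgy]

no segment meets the rule's conditions; no change.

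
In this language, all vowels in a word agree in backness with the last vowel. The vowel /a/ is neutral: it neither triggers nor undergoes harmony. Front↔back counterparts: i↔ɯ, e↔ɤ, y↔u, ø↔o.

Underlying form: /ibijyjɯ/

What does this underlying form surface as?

[ɯbɯjujɯ]

/i/ harmonizes with /ɯ/ ([+back]) → [ɯ]
/i/ harmonizes with /ɯ/ ([+back]) → [ɯ]
/y/ harmonizes with /ɯ/ ([+back]) → [u]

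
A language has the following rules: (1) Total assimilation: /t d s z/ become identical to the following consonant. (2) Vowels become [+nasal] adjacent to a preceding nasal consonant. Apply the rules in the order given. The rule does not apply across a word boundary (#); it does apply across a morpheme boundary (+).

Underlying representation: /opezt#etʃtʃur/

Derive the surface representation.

Rule 1: /z/ before /t/ → [t] (total assimilation)
After rule 1: opett#etʃtʃur
Rule 2: no segment meets the rule's conditions; no change.

[opett#etʃtʃur]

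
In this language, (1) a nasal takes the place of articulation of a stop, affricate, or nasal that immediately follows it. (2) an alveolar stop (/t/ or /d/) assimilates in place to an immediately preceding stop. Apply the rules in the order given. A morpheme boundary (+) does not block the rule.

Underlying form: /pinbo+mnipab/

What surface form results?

[pimbo+nnipab]

Rule 1: /n/ before /b/ (labial) → [m]
Rule 1: /m/ before /n/ (alveolar) → [n]
After rule 1: pimbo+nnipab
Rule 2: no segment meets the rule's conditions; no change.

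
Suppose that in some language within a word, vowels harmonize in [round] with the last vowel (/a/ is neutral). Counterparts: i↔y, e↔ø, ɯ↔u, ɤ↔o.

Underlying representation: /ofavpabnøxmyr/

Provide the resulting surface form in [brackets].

[ofavpabnøxmyr]

no segment meets the rule's conditions; no change.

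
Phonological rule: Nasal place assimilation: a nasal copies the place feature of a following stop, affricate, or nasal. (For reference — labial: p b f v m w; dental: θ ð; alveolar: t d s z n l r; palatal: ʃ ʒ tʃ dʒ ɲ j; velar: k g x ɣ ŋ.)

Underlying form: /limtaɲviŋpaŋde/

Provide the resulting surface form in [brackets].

/m/ before /t/ (alveolar) → [n]
/ŋ/ before /p/ (labial) → [m]
/ŋ/ before /d/ (alveolar) → [n]

[lintaɲvimpande]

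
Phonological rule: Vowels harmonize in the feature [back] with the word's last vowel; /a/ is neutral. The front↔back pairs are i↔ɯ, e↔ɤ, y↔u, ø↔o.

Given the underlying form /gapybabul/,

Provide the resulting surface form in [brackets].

/y/ harmonizes with /u/ ([+back]) → [u]

[gapubabul]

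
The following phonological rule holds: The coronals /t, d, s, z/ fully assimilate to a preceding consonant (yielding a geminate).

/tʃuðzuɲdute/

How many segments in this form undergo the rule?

2

/z/ after /ð/ → [ð] (total assimilation)
/d/ after /ɲ/ → [ɲ] (total assimilation)
2 segments change.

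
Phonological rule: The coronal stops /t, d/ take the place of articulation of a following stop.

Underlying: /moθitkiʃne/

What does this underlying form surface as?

/t/ before /k/ (velar) → [k]

[moθikkiʃne]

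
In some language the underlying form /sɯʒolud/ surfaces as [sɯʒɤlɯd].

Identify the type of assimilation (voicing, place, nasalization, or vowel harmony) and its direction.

vowel harmony, progressive

/o/→[ɤ] /u/→[ɯ].
Vowels agree with the first vowel, so the harmony is progressive.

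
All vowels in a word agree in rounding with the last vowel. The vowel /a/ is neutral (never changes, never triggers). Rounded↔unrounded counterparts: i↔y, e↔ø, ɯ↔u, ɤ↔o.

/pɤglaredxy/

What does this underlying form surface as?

/ɤ/ harmonizes with /y/ ([+round]) → [o]
/e/ harmonizes with /y/ ([+round]) → [ø]

[poglarødxy]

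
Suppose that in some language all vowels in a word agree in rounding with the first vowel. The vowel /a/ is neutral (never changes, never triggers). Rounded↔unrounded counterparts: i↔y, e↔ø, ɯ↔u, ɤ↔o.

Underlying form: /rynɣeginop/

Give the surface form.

[rynɣøgynop]

/e/ harmonizes with /y/ ([+round]) → [ø]
/i/ harmonizes with /y/ ([+round]) → [y]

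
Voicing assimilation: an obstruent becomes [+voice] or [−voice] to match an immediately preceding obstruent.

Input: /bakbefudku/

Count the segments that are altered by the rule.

/b/ after /k/ (voiceless) → [p]
/k/ after /d/ (voiced) → [g]
2 segments change.

2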